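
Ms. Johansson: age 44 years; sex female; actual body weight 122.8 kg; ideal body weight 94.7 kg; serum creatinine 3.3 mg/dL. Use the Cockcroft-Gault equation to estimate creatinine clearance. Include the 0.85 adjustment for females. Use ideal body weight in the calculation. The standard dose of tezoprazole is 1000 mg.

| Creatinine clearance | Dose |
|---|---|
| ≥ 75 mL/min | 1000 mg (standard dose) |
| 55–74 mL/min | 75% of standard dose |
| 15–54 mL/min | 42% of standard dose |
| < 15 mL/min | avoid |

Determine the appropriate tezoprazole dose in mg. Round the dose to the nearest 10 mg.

420 mg

CrCl = (140 − 44) × 94.7 / (72 × 3.3) × 0.85 = 9091.2 / 237.60 × 0.85 ≈ 32.5 mL/min
CrCl ≈ 33 mL/min → bracket 15–54 mL/min.
42% of 1000 mg = 420 mg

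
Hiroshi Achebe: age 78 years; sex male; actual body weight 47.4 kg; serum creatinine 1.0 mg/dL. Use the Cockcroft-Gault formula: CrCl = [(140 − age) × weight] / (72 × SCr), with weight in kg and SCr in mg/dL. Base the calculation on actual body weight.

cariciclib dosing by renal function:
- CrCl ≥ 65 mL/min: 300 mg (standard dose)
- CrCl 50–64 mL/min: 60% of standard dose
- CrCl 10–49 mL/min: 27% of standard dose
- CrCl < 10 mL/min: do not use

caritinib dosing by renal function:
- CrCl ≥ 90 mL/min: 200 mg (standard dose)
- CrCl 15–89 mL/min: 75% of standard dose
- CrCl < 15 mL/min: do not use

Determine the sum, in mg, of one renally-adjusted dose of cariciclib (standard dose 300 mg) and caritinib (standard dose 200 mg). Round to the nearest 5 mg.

CrCl = (140 − 78) × 47.4 / (72 × 1) = 2938.8 / 72.00 ≈ 40.8 mL/min
CrCl ≈ 41 mL/min.
cariciclib: 10–49 mL/min → 27% of 300 mg = 81 mg.
caritinib: 15–89 mL/min → 75% of 200 mg = 150 mg.
Total = 81 + 150 = 231 mg.

230 mg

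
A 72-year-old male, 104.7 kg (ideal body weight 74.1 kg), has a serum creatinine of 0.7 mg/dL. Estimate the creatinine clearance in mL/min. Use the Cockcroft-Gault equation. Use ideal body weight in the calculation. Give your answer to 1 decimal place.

100.0 mL/min

CrCl = (140 − 72) × 74.1 / (72 × 0.7) = 5038.8 / 50.40 ≈ 100.0 mL/min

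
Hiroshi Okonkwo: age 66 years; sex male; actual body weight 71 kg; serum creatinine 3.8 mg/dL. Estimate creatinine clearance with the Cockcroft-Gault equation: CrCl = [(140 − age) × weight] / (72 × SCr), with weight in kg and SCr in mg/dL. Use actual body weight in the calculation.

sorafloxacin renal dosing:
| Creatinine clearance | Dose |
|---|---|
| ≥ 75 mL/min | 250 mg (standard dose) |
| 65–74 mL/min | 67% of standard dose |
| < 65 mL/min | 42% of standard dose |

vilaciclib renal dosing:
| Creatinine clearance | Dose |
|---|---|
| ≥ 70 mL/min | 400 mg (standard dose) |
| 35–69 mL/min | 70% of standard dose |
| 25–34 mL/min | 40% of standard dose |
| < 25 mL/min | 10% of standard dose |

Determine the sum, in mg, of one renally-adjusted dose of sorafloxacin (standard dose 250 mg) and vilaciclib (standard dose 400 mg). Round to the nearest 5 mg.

145 mg

CrCl = (140 − 66) × 71 / (72 × 3.8) = 5254.0 / 273.60 ≈ 19.2 mL/min
CrCl ≈ 19 mL/min.
sorafloxacin: < 65 mL/min → 42% of 250 mg = 105 mg.
vilaciclib: < 25 mL/min → 10% of 400 mg = 40 mg.
Total = 105 + 40 = 145 mg.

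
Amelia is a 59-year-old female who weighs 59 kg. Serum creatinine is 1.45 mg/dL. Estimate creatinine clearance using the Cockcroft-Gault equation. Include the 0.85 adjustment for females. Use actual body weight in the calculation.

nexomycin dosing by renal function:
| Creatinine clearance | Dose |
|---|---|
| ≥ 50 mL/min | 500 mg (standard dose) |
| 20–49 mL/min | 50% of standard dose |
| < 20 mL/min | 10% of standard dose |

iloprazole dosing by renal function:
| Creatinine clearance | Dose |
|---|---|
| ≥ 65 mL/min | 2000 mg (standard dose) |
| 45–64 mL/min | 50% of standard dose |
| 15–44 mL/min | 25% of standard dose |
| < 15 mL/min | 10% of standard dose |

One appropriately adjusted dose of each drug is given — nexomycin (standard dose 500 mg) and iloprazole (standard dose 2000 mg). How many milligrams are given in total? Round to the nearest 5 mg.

750 mg

CrCl = (140 − 59) × 59 / (72 × 1.45) × 0.85 = 4779.0 / 104.40 × 0.85 ≈ 38.9 mL/min
CrCl ≈ 39 mL/min.
nexomycin: 20–49 mL/min → 50% of 500 mg = 250 mg.
iloprazole: 15–44 mL/min → 25% of 2000 mg = 500 mg.
Total = 250 + 500 = 750 mg.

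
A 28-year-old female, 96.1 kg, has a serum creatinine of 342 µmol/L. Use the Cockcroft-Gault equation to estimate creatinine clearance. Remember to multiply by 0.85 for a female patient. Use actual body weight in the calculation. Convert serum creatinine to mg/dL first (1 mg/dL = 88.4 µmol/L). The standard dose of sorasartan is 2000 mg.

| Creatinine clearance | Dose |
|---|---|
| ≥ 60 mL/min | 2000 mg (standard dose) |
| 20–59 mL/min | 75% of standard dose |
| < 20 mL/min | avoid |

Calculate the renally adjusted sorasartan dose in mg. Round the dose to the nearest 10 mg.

SCr = 342 / 88.4 = 3.869 mg/dL
CrCl = (140 − 28) × 96.1 / (72 × 3.869) × 0.85 = 10763.2 / 278.57 × 0.85 ≈ 32.8 mL/min
CrCl ≈ 33 mL/min → bracket 20–59 mL/min.
75% of 2000 mg = 1500 mg

1500 mg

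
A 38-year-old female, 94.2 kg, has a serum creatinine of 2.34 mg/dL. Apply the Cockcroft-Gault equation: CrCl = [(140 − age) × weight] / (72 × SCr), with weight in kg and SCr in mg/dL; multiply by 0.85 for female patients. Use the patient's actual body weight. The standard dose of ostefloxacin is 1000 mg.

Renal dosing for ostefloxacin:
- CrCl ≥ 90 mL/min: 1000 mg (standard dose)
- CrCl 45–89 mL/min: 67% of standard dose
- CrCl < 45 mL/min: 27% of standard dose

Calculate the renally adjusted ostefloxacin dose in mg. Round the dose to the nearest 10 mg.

670 mg

CrCl = (140 − 38) × 94.2 / (72 × 2.34) × 0.85 = 9608.4 / 168.48 × 0.85 ≈ 48.5 mL/min
CrCl ≈ 48 mL/min → bracket 45–89 mL/min.
67% of 1000 mg = 670 mg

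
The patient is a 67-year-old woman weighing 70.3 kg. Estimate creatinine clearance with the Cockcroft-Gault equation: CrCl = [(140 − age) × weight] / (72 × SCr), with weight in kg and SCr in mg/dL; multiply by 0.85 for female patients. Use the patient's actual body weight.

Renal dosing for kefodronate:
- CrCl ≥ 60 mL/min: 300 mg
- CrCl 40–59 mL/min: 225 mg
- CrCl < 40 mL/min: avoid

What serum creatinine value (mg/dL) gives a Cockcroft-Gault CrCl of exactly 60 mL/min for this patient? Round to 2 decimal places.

Standard dose requires CrCl ≥ 60 mL/min.
Set (140 − 67) × 70.3 × 0.85 / (72 × SCr) = 60
SCr = (140 − 67) × 70.3 × 0.85 / (72 × 60) = 1.010 mg/dL

1.01 mg/dL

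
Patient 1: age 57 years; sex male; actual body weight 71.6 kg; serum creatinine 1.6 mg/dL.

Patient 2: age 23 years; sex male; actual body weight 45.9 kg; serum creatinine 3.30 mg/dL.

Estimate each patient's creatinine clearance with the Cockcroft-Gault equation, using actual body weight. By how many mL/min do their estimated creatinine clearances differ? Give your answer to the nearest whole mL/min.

29 mL/min

Patient 1: CrCl = (140 − 57) × 71.6 / (72 × 1.6) = 5942.8 / 115.20 ≈ 51.6 mL/min
Patient 2: CrCl = (140 − 23) × 45.9 / (72 × 3.3) = 5370.3 / 237.60 ≈ 22.6 mL/min
|51.6 − 22.6| = 29.0 mL/min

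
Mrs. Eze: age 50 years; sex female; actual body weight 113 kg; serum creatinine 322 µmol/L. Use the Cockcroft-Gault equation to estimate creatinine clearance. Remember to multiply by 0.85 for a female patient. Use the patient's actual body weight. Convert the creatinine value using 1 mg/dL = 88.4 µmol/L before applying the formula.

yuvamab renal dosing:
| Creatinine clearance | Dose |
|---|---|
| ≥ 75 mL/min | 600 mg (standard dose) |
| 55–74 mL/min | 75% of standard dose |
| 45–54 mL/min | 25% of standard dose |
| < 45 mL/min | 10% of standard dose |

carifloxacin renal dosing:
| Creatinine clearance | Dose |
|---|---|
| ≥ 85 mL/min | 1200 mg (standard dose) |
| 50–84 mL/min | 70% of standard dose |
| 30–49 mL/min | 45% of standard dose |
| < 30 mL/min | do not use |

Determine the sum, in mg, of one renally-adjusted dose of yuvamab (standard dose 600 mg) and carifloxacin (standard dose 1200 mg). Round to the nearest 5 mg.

SCr = 322 / 88.4 = 3.643 mg/dL
CrCl = (140 − 50) × 113 / (72 × 3.643) × 0.85 = 10170.0 / 262.30 × 0.85 ≈ 33.0 mL/min
CrCl ≈ 33 mL/min.
yuvamab: < 45 mL/min → 10% of 600 mg = 60 mg.
carifloxacin: 30–49 mL/min → 45% of 1200 mg = 540 mg.
Total = 60 + 540 = 600 mg.

600 mg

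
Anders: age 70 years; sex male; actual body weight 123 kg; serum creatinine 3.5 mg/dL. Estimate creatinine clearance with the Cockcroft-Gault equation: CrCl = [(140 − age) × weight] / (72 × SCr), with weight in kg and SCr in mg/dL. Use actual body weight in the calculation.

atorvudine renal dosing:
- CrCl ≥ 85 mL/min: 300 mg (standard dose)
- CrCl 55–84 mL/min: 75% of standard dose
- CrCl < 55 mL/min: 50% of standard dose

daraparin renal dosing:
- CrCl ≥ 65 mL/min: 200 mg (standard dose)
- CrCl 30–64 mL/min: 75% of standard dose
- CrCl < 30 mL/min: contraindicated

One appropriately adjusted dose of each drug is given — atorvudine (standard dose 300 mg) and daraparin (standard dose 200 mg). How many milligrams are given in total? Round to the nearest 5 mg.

CrCl = (140 − 70) × 123 / (72 × 3.5) = 8610.0 / 252.00 ≈ 34.2 mL/min
CrCl ≈ 34 mL/min.
atorvudine: < 55 mL/min → 50% of 300 mg = 150 mg.
daraparin: 30–64 mL/min → 75% of 200 mg = 150 mg.
Total = 150 + 150 = 300 mg.

300 mg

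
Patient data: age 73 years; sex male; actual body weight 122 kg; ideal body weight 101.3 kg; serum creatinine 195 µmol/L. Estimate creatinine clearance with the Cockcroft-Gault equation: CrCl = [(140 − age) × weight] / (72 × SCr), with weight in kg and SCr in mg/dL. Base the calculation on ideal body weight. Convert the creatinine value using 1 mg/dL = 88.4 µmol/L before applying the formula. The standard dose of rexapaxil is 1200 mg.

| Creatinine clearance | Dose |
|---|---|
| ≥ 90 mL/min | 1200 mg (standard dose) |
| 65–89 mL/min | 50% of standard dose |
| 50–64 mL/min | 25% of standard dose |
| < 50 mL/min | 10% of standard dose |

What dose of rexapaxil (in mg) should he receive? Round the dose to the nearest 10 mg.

120 mg

SCr = 195 / 88.4 = 2.206 mg/dL
CrCl = (140 − 73) × 101.3 / (72 × 2.206) = 6787.1 / 158.83 ≈ 42.7 mL/min
CrCl ≈ 43 mL/min → bracket < 50 mL/min.
10% of 1200 mg = 120 mg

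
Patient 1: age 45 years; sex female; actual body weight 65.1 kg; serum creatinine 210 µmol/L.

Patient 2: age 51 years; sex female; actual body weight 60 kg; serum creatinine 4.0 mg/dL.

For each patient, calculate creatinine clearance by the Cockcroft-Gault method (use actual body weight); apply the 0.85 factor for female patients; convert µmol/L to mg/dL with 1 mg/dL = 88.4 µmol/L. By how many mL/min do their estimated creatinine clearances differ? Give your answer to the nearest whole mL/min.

Patient 1: SCr = 210 / 88.4 = 2.376 mg/dL
Patient 1: CrCl = (140 − 45) × 65.1 / (72 × 2.376) × 0.85 = 6184.5 / 171.07 × 0.85 ≈ 30.7 mL/min
Patient 2: CrCl = (140 − 51) × 60 / (72 × 4) × 0.85 = 5340.0 / 288.00 × 0.85 ≈ 15.8 mL/min
|30.7 − 15.8| = 14.9 mL/min

15 mL/min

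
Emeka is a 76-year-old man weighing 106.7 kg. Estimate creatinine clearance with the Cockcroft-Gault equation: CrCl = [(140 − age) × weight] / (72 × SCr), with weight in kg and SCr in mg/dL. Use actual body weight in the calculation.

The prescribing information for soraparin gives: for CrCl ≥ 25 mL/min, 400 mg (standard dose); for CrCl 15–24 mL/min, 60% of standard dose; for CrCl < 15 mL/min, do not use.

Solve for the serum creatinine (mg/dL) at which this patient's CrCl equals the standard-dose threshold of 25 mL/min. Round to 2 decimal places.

Standard dose requires CrCl ≥ 25 mL/min.
Set (140 − 76) × 106.7 / (72 × SCr) = 25
SCr = (140 − 76) × 106.7 / (72 × 25) = 3.794 mg/dL

3.79 mg/dL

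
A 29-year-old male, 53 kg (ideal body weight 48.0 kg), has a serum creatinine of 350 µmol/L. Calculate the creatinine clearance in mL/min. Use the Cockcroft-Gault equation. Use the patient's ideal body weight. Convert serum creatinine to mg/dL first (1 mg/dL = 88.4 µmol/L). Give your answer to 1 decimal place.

SCr = 350 / 88.4 = 3.959 mg/dL
CrCl = (140 − 29) × 48 / (72 × 3.959) = 5328.0 / 285.05 ≈ 18.7 mL/min

18.7 mL/min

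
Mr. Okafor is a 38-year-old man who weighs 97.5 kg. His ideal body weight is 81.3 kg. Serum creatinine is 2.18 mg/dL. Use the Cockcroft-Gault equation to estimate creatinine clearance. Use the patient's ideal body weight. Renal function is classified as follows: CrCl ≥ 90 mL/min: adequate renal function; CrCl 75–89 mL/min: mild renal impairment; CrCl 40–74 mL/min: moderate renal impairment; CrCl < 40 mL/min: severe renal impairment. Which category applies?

moderate renal impairment

CrCl = (140 − 38) × 81.3 / (72 × 2.18) = 8292.6 / 156.96 ≈ 52.8 mL/min
53 mL/min falls in the 'moderate renal impairment' range.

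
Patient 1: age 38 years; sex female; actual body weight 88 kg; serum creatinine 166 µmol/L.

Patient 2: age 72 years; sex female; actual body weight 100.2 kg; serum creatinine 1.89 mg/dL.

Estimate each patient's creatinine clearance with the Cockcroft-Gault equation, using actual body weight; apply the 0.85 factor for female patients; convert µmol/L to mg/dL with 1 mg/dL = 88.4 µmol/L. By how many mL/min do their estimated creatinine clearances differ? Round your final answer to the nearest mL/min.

Patient 1: SCr = 166 / 88.4 = 1.878 mg/dL
Patient 1: CrCl = (140 − 38) × 88 / (72 × 1.878) × 0.85 = 8976.0 / 135.22 × 0.85 ≈ 56.4 mL/min
Patient 2: CrCl = (140 − 72) × 100.2 / (72 × 1.89) × 0.85 = 6813.6 / 136.08 × 0.85 ≈ 42.6 mL/min
|56.4 − 42.6| = 13.8 mL/min

14 mL/min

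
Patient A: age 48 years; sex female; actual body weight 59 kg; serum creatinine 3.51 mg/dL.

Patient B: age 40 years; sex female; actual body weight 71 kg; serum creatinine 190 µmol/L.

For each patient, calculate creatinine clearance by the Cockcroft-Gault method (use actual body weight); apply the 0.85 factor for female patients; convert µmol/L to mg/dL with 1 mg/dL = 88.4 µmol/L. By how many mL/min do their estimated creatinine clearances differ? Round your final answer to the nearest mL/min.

Patient A: CrCl = (140 − 48) × 59 / (72 × 3.51) × 0.85 = 5428.0 / 252.72 × 0.85 ≈ 18.3 mL/min
Patient B: SCr = 190 / 88.4 = 2.149 mg/dL
Patient B: CrCl = (140 − 40) × 71 / (72 × 2.149) × 0.85 = 7100.0 / 154.73 × 0.85 ≈ 39.0 mL/min
|18.3 − 39.0| = 20.7 mL/min

21 mL/min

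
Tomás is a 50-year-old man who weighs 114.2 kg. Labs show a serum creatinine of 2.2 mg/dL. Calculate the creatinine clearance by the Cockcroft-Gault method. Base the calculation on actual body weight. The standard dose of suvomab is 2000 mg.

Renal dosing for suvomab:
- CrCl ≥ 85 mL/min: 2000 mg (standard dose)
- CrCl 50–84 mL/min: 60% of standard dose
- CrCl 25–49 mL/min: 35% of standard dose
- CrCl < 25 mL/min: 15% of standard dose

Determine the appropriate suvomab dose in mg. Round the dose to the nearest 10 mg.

1200 mg

CrCl = (140 − 50) × 114.2 / (72 × 2.2) = 10278.0 / 158.40 ≈ 64.9 mL/min
CrCl ≈ 65 mL/min → bracket 50–84 mL/min.
60% of 2000 mg = 1200 mg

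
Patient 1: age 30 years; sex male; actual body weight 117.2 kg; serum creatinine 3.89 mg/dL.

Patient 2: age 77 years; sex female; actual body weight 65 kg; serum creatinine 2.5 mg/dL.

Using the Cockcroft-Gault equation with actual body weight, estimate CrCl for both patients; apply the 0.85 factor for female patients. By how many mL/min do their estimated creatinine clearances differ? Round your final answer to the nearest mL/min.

27 mL/min

Patient 1: CrCl = (140 − 30) × 117.2 / (72 × 3.89) = 12892.0 / 280.08 ≈ 46.0 mL/min
Patient 2: CrCl = (140 − 77) × 65 / (72 × 2.5) × 0.85 = 4095.0 / 180.00 × 0.85 ≈ 19.3 mL/min
|46.0 − 19.3| = 26.7 mL/min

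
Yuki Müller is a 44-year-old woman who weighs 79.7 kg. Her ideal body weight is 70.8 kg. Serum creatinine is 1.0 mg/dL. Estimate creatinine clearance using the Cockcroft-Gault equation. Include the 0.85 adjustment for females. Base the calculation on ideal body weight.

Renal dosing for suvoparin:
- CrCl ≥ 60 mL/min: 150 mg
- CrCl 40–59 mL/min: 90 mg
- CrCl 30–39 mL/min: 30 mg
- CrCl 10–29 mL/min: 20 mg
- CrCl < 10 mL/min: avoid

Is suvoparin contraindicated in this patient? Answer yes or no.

CrCl = (140 − 44) × 70.8 / (72 × 1) × 0.85 = 6796.8 / 72.00 × 0.85 ≈ 80.2 mL/min
CrCl ≈ 80 mL/min, which is ≥ 10 mL/min.

no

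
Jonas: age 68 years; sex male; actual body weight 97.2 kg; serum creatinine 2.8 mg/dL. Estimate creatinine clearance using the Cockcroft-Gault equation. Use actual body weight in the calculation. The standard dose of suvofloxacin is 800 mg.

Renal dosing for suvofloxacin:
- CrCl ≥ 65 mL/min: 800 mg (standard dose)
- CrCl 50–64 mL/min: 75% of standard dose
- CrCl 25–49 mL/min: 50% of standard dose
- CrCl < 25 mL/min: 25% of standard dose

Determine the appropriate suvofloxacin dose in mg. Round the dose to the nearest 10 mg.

CrCl = (140 − 68) × 97.2 / (72 × 2.8) = 6998.4 / 201.60 ≈ 34.7 mL/min
CrCl ≈ 35 mL/min → bracket 25–49 mL/min.
50% of 800 mg = 400 mg

400 mg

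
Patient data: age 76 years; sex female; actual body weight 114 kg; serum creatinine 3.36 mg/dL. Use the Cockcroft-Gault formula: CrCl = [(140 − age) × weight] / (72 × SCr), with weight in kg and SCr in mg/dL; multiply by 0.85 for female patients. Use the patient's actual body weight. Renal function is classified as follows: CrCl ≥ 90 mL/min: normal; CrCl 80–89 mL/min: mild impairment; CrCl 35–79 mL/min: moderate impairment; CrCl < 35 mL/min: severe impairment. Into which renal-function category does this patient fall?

severe impairment

CrCl = (140 − 76) × 114 / (72 × 3.36) × 0.85 = 7296.0 / 241.92 × 0.85 ≈ 25.6 mL/min
26 mL/min falls in the 'severe impairment' range.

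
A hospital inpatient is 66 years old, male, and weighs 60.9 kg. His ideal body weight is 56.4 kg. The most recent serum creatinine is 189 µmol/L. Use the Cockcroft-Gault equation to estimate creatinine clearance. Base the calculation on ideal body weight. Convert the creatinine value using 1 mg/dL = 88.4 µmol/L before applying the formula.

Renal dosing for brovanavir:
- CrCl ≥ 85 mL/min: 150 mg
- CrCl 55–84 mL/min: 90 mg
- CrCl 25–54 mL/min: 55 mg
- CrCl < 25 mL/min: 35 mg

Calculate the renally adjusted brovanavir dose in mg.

SCr = 189 / 88.4 = 2.138 mg/dL
CrCl = (140 − 66) × 56.4 / (72 × 2.138) = 4173.6 / 153.94 ≈ 27.1 mL/min
CrCl ≈ 27 mL/min → bracket 25–54 mL/min.
Dose for this bracket: 55 mg.

55 mg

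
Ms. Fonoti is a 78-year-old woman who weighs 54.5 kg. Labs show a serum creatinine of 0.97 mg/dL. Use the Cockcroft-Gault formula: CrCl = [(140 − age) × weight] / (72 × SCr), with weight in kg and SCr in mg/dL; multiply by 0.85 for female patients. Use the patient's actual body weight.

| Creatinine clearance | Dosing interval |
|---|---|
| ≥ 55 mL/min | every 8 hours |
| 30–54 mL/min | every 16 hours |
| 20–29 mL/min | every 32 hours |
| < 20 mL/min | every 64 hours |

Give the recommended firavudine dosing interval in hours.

CrCl = (140 − 78) × 54.5 / (72 × 0.97) × 0.85 = 3379.0 / 69.84 × 0.85 ≈ 41.1 mL/min
CrCl ≈ 41 mL/min → bracket 30–54 mL/min → every 16 hours.

every 16 hours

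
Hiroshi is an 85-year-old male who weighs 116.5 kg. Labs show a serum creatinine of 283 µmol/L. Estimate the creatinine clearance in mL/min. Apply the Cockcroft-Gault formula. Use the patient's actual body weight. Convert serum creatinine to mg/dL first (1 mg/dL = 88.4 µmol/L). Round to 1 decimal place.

SCr = 283 / 88.4 = 3.201 mg/dL
CrCl = (140 − 85) × 116.5 / (72 × 3.201) = 6407.5 / 230.47 ≈ 27.8 mL/min

27.8 mL/min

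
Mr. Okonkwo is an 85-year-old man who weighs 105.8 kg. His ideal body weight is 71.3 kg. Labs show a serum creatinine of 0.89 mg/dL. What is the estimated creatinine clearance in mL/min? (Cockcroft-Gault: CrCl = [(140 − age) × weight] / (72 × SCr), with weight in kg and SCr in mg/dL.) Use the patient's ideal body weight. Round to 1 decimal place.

61.2 mL/min

CrCl = (140 − 85) × 71.3 / (72 × 0.89) = 3921.5 / 64.08 ≈ 61.2 mL/min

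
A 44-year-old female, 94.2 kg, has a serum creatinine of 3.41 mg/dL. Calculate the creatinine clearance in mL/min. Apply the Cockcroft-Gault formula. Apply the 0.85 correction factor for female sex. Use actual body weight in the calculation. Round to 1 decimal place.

31.3 mL/min

CrCl = (140 − 44) × 94.2 / (72 × 3.41) × 0.85 = 9043.2 / 245.52 × 0.85 ≈ 31.3 mL/min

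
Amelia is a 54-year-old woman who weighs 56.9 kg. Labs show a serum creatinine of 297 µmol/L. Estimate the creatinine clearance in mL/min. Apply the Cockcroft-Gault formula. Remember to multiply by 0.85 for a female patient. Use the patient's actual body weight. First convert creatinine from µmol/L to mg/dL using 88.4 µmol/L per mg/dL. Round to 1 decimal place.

17.2 mL/min

SCr = 297 / 88.4 = 3.36 mg/dL
CrCl = (140 − 54) × 56.9 / (72 × 3.36) × 0.85 = 4893.4 / 241.92 × 0.85 ≈ 17.2 mL/min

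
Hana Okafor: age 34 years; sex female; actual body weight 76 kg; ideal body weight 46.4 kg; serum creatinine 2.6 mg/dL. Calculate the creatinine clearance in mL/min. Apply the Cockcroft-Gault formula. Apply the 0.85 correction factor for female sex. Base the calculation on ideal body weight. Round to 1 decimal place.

22.3 mL/min

CrCl = (140 − 34) × 46.4 / (72 × 2.6) × 0.85 = 4918.4 / 187.20 × 0.85 ≈ 22.3 mL/min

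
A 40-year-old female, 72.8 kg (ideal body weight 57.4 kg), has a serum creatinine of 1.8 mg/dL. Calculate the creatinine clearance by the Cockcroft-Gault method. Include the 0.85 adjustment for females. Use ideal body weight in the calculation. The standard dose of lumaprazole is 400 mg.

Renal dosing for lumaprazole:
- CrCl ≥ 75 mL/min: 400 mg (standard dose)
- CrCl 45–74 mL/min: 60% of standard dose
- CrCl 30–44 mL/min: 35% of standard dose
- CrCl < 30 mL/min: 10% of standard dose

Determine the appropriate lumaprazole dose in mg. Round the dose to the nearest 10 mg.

140 mg

CrCl = (140 − 40) × 57.4 / (72 × 1.8) × 0.85 = 5740.0 / 129.60 × 0.85 ≈ 37.6 mL/min
CrCl ≈ 38 mL/min → bracket 30–44 mL/min.
35% of 400 mg = 140 mg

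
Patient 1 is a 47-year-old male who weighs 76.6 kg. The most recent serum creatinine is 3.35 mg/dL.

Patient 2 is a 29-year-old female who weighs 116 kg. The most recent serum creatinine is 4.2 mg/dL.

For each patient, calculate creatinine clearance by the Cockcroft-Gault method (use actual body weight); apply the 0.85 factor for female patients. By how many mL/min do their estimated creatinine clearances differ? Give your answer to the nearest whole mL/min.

Patient 1: CrCl = (140 − 47) × 76.6 / (72 × 3.35) = 7123.8 / 241.20 ≈ 29.5 mL/min
Patient 2: CrCl = (140 − 29) × 116 / (72 × 4.2) × 0.85 = 12876.0 / 302.40 × 0.85 ≈ 36.2 mL/min
|29.5 − 36.2| = 6.7 mL/min

7 mL/min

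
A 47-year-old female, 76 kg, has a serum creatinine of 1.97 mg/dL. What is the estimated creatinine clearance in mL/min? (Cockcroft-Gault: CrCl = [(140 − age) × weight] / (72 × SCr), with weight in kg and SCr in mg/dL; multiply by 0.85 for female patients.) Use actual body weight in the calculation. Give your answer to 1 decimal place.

42.4 mL/min

CrCl = (140 − 47) × 76 / (72 × 1.97) × 0.85 = 7068.0 / 141.84 × 0.85 ≈ 42.4 mL/min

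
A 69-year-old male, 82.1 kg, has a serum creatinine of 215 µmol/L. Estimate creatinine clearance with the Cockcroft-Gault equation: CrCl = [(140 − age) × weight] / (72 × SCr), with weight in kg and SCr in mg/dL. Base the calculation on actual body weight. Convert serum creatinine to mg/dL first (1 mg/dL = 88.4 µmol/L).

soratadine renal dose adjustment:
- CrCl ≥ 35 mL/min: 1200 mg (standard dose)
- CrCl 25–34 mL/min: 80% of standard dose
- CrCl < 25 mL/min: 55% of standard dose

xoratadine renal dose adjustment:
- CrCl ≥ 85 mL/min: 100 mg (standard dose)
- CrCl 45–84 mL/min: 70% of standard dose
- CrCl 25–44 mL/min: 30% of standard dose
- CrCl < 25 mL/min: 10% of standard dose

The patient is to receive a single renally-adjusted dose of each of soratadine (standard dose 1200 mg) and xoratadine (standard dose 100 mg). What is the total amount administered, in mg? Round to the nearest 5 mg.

SCr = 215 / 88.4 = 2.432 mg/dL
CrCl = (140 − 69) × 82.1 / (72 × 2.432) = 5829.1 / 175.10 ≈ 33.3 mL/min
CrCl ≈ 33 mL/min.
soratadine: 25–34 mL/min → 80% of 1200 mg = 960 mg.
xoratadine: 25–44 mL/min → 30% of 100 mg = 30 mg.
Total = 960 + 30 = 990 mg.

990 mg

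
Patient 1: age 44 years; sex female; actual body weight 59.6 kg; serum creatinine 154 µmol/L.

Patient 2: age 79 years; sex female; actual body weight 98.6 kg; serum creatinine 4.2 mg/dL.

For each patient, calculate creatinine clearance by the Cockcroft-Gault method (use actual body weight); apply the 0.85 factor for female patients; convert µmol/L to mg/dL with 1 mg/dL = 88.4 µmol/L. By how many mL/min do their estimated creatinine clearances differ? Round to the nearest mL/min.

22 mL/min

Patient 1: SCr = 154 / 88.4 = 1.742 mg/dL
Patient 1: CrCl = (140 − 44) × 59.6 / (72 × 1.742) × 0.85 = 5721.6 / 125.42 × 0.85 ≈ 38.8 mL/min
Patient 2: CrCl = (140 − 79) × 98.6 / (72 × 4.2) × 0.85 = 6014.6 / 302.40 × 0.85 ≈ 16.9 mL/min
|38.8 − 16.9| = 21.9 mL/min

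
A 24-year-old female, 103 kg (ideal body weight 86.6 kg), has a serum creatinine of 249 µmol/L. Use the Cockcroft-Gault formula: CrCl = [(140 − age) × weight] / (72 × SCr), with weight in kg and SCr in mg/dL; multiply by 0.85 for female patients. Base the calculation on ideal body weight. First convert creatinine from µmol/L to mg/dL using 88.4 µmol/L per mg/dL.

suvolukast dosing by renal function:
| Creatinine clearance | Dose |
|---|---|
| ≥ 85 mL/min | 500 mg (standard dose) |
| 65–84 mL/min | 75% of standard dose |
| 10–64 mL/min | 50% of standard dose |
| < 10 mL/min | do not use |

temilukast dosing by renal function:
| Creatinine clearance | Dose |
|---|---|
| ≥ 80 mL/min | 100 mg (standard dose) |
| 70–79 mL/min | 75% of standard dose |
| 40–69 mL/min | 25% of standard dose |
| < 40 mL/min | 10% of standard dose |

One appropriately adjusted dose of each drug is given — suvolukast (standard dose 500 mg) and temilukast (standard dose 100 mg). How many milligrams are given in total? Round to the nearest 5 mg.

SCr = 249 / 88.4 = 2.817 mg/dL
CrCl = (140 − 24) × 86.6 / (72 × 2.817) × 0.85 = 10045.6 / 202.82 × 0.85 ≈ 42.1 mL/min
CrCl ≈ 42 mL/min.
suvolukast: 10–64 mL/min → 50% of 500 mg = 250 mg.
temilukast: 40–69 mL/min → 25% of 100 mg = 25 mg.
Total = 250 + 25 = 275 mg.

275 mg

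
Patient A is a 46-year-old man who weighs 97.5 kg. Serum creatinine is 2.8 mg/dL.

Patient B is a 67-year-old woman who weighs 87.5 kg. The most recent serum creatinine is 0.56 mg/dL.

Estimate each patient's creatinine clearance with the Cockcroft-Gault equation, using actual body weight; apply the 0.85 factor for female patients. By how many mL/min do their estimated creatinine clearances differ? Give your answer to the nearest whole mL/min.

89 mL/min

Patient A: CrCl = (140 − 46) × 97.5 / (72 × 2.8) = 9165.0 / 201.60 ≈ 45.5 mL/min
Patient B: CrCl = (140 − 67) × 87.5 / (72 × 0.56) × 0.85 = 6387.5 / 40.32 × 0.85 ≈ 134.7 mL/min
|45.5 − 134.7| = 89.2 mL/min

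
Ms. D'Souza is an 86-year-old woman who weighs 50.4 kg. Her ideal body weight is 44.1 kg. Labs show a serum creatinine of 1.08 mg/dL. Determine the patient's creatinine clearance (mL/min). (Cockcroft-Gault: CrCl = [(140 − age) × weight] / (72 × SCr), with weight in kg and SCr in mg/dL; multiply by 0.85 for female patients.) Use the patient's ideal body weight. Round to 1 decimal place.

CrCl = (140 − 86) × 44.1 / (72 × 1.08) × 0.85 = 2381.4 / 77.76 × 0.85 ≈ 26.0 mL/min

26.0 mL/min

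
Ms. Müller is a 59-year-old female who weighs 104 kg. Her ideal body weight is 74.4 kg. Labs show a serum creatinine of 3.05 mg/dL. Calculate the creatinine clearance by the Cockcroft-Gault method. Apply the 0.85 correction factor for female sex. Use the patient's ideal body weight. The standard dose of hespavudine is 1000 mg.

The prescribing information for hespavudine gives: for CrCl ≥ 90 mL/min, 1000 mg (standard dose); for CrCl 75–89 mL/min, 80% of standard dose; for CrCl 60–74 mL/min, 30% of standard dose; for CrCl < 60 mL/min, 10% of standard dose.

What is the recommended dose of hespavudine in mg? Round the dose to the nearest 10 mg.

CrCl = (140 − 59) × 74.4 / (72 × 3.05) × 0.85 = 6026.4 / 219.60 × 0.85 ≈ 23.3 mL/min
CrCl ≈ 23 mL/min → bracket < 60 mL/min.
10% of 1000 mg = 100 mg

100 mg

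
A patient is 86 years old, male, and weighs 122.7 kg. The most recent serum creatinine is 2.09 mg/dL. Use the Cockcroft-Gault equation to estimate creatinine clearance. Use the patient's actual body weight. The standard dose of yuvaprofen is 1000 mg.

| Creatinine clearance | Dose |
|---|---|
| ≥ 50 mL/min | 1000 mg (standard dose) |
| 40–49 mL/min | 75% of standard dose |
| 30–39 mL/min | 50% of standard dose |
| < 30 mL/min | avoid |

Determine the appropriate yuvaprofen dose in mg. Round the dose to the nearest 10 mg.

CrCl = (140 − 86) × 122.7 / (72 × 2.09) = 6625.8 / 150.48 ≈ 44.0 mL/min
CrCl ≈ 44 mL/min → bracket 40–49 mL/min.
75% of 1000 mg = 750 mg

750 mg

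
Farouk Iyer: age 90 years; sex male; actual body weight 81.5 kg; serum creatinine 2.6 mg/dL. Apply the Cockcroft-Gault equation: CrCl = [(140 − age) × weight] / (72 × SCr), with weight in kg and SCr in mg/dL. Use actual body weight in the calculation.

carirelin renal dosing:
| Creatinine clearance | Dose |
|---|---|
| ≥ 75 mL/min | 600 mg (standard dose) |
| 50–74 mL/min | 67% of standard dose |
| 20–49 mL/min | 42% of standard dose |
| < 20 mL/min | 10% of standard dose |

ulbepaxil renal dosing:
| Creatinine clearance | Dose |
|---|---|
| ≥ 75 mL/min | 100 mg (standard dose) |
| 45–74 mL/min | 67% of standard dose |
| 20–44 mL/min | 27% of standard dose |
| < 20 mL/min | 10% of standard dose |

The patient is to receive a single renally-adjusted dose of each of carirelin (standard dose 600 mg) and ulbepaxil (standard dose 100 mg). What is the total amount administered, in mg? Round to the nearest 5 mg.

280 mg

CrCl = (140 − 90) × 81.5 / (72 × 2.6) = 4075.0 / 187.20 ≈ 21.8 mL/min
CrCl ≈ 22 mL/min.
carirelin: 20–49 mL/min → 42% of 600 mg = 252 mg.
ulbepaxil: 20–44 mL/min → 27% of 100 mg = 27 mg.
Total = 252 + 27 = 279 mg.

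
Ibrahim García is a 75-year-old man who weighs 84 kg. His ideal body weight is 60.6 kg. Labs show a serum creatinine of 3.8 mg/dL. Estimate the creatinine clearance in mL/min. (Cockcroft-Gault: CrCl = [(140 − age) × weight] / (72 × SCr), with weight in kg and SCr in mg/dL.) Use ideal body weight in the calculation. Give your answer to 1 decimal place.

14.4 mL/min

CrCl = (140 − 75) × 60.6 / (72 × 3.8) = 3939.0 / 273.60 ≈ 14.4 mL/min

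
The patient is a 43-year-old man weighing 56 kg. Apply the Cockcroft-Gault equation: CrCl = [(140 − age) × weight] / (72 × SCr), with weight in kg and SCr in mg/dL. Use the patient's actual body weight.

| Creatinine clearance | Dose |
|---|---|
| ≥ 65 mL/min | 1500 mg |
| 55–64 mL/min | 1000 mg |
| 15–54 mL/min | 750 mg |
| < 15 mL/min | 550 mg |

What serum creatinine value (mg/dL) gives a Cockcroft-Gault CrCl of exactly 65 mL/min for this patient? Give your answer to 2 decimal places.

1.16 mg/dL

Standard dose requires CrCl ≥ 65 mL/min.
Set (140 − 43) × 56 / (72 × SCr) = 65
SCr = (140 − 43) × 56 / (72 × 65) = 1.161 mg/dL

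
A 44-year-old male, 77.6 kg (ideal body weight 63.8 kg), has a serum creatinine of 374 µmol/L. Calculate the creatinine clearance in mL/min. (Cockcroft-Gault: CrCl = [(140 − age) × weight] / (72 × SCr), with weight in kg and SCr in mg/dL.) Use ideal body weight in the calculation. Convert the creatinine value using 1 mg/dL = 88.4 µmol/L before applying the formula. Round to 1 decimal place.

20.1 mL/min

SCr = 374 / 88.4 = 4.231 mg/dL
CrCl = (140 − 44) × 63.8 / (72 × 4.231) = 6124.8 / 304.63 ≈ 20.1 mL/min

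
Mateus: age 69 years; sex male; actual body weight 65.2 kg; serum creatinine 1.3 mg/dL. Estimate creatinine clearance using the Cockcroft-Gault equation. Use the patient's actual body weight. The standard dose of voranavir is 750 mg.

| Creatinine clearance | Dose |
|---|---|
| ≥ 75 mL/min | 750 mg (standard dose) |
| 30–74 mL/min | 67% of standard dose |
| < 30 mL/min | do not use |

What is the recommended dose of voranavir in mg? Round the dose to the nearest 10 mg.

500 mg

CrCl = (140 − 69) × 65.2 / (72 × 1.3) = 4629.2 / 93.60 ≈ 49.5 mL/min
CrCl ≈ 49 mL/min → bracket 30–74 mL/min.
67% of 750 mg = 502.5 mg → 500 mg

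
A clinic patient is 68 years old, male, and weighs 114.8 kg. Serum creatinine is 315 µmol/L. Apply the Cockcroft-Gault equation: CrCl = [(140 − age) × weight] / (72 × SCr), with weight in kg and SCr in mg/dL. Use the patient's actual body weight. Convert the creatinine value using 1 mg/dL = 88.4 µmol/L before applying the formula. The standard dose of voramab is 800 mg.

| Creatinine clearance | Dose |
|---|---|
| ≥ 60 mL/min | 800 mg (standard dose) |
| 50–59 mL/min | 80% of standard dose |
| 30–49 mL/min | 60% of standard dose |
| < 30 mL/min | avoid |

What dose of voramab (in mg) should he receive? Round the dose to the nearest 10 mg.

480 mg

SCr = 315 / 88.4 = 3.563 mg/dL
CrCl = (140 − 68) × 114.8 / (72 × 3.563) = 8265.6 / 256.54 ≈ 32.2 mL/min
CrCl ≈ 32 mL/min → bracket 30–49 mL/min.
60% of 800 mg = 480 mg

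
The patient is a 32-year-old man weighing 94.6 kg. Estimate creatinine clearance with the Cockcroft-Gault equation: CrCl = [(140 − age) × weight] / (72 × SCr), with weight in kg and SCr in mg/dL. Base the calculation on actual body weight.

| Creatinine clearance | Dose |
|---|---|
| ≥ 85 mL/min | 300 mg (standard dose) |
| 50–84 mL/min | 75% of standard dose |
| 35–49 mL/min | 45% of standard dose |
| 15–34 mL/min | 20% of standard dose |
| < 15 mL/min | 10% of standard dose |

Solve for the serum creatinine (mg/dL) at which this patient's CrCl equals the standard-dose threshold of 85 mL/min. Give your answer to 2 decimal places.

1.67 mg/dL

Standard dose requires CrCl ≥ 85 mL/min.
Set (140 − 32) × 94.6 / (72 × SCr) = 85
SCr = (140 − 32) × 94.6 / (72 × 85) = 1.669 mg/dL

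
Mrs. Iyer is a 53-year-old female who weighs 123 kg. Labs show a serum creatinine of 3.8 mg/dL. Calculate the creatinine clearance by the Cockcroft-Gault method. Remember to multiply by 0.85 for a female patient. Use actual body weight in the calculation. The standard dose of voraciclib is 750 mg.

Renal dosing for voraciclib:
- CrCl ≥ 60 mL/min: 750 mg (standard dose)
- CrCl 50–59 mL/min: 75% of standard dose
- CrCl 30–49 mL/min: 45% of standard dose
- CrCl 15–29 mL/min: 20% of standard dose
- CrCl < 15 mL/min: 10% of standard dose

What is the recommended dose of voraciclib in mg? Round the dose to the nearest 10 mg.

340 mg

CrCl = (140 − 53) × 123 / (72 × 3.8) × 0.85 = 10701.0 / 273.60 × 0.85 ≈ 33.2 mL/min
CrCl ≈ 33 mL/min → bracket 30–49 mL/min.
45% of 750 mg = 337.5 mg → 340 mg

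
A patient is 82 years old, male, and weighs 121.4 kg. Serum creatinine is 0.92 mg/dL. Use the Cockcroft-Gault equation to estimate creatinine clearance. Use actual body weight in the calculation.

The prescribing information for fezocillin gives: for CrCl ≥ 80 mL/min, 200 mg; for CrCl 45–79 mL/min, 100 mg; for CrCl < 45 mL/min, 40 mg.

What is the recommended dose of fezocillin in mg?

CrCl = (140 − 82) × 121.4 / (72 × 0.92) = 7041.2 / 66.24 ≈ 106.3 mL/min
CrCl ≈ 106 mL/min → bracket ≥ 80 mL/min.
Dose for this bracket: 200 mg.

200 mg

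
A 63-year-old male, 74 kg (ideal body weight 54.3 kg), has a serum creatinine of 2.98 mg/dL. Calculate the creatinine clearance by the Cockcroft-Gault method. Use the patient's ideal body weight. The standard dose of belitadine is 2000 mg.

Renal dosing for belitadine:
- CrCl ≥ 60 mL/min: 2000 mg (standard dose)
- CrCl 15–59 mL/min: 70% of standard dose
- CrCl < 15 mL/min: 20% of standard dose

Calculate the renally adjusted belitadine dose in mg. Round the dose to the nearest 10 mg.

CrCl = (140 − 63) × 54.3 / (72 × 2.98) = 4181.1 / 214.56 ≈ 19.5 mL/min
CrCl ≈ 19 mL/min → bracket 15–59 mL/min.
70% of 2000 mg = 1400 mg

1400 mg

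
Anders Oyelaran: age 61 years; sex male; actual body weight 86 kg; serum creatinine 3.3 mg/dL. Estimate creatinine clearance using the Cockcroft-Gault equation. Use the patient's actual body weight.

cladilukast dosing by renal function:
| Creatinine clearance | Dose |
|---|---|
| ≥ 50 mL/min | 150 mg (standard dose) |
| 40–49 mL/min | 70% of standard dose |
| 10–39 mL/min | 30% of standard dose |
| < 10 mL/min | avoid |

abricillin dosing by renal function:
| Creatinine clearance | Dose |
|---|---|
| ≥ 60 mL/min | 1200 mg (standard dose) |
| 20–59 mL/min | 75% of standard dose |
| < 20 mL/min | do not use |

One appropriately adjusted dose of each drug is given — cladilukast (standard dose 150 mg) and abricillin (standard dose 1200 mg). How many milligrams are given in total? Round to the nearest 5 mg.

CrCl = (140 − 61) × 86 / (72 × 3.3) = 6794.0 / 237.60 ≈ 28.6 mL/min
CrCl ≈ 29 mL/min.
cladilukast: 10–39 mL/min → 30% of 150 mg = 45 mg.
abricillin: 20–59 mL/min → 75% of 1200 mg = 900 mg.
Total = 45 + 900 = 945 mg.

945 mg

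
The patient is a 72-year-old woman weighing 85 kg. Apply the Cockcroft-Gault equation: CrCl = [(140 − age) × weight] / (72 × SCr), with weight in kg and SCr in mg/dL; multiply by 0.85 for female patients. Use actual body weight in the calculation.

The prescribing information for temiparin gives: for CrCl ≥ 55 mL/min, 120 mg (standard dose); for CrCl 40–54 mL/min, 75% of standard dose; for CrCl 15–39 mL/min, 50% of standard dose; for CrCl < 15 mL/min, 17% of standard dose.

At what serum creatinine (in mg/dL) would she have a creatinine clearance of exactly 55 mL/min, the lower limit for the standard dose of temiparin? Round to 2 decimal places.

1.24 mg/dL

Standard dose requires CrCl ≥ 55 mL/min.
Set (140 − 72) × 85 × 0.85 / (72 × SCr) = 55
SCr = (140 − 72) × 85 × 0.85 / (72 × 55) = 1.241 mg/dL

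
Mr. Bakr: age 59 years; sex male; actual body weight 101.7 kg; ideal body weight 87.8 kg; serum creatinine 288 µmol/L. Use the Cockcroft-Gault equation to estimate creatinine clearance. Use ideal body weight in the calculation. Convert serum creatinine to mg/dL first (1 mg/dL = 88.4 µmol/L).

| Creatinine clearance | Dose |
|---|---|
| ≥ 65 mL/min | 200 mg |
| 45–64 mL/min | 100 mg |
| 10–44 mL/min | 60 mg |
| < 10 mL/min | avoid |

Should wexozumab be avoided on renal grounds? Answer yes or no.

SCr = 288 / 88.4 = 3.258 mg/dL
CrCl = (140 − 59) × 87.8 / (72 × 3.258) = 7111.8 / 234.58 ≈ 30.3 mL/min
CrCl ≈ 30 mL/min, which is ≥ 10 mL/min.

no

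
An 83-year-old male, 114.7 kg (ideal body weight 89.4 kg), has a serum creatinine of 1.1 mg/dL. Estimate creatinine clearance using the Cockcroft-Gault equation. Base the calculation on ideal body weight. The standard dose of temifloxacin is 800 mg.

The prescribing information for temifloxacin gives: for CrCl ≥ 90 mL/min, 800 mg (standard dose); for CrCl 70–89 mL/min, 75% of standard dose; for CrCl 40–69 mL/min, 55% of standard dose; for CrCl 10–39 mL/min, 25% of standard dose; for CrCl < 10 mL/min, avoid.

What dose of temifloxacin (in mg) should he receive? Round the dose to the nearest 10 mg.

CrCl = (140 − 83) × 89.4 / (72 × 1.1) = 5095.8 / 79.20 ≈ 64.3 mL/min
CrCl ≈ 64 mL/min → bracket 40–69 mL/min.
55% of 800 mg = 440 mg

440 mg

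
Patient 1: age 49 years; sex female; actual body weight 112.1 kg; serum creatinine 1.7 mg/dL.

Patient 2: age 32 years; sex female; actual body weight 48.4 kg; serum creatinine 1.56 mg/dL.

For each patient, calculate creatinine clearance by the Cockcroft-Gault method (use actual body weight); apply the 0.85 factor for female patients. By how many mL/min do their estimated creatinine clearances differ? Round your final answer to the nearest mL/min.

Patient 1: CrCl = (140 − 49) × 112.1 / (72 × 1.7) × 0.85 = 10201.1 / 122.40 × 0.85 ≈ 70.8 mL/min
Patient 2: CrCl = (140 − 32) × 48.4 / (72 × 1.56) × 0.85 = 5227.2 / 112.32 × 0.85 ≈ 39.6 mL/min
|70.8 − 39.6| = 31.2 mL/min

31 mL/min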